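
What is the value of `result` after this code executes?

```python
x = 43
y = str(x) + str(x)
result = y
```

x = 43; y = '4343'; result = '4343'

'4343'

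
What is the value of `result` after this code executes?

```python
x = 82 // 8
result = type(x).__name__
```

x is int; result = 'int'

'int'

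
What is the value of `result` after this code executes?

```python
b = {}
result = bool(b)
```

b = {}; result = False

False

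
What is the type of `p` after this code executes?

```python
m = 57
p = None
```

None has type NoneType

NoneType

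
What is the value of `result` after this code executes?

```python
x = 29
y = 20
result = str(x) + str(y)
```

x = 29; y = 20; result = '2920'

'2920'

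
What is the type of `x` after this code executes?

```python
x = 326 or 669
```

'or' returns first truthy value (int)

int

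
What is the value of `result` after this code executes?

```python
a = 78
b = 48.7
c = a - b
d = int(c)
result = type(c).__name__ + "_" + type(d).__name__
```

a is int; b is float; c is float; d is int; result = 'float_int'

'float_int'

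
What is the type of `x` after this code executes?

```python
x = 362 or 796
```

'or' returns first truthy value (int)

int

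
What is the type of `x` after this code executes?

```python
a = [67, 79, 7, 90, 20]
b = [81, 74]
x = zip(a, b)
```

zip() returns a zip object

zip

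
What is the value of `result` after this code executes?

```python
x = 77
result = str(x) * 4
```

x = 77; result = '77777777'

'77777777'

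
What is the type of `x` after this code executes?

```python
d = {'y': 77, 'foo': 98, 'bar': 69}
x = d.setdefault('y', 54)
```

dict.setdefault() returns the (existing or default) value

int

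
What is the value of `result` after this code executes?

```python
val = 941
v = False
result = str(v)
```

val = 941; v = False; result = 'False'

'False'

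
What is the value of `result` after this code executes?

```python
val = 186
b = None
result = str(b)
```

val = 186; b = None; result = 'None'

'None'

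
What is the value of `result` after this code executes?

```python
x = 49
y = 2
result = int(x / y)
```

x = 49; y = 2; result = 24

24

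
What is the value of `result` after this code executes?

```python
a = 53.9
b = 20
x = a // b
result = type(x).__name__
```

a is float; b is int; x is float; result = 'float'

'float'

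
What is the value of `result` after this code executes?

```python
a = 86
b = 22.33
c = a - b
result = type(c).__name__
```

a is int; b is float; c is float; result = 'float'

'float'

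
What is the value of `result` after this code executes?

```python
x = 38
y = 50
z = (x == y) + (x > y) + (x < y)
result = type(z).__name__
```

x is int; y is int; z is int; result = 'int'

'int'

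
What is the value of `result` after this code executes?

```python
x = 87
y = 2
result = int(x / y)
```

x = 87; y = 2; result = 43

43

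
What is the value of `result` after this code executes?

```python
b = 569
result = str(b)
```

b = 569; result = '569'

'569'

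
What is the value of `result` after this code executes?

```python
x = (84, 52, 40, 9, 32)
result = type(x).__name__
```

x is tuple; result = 'tuple'

'tuple'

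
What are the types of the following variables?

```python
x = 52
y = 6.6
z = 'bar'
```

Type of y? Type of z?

y is assigned a number with a decimal point, so it is a float; z is assigned a quoted string literal, so it is a str

float, str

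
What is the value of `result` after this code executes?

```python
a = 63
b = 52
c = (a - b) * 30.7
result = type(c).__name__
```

a is int; b is int; c is float; result = 'float'

'float'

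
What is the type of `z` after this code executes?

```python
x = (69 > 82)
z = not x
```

'not' returns bool

bool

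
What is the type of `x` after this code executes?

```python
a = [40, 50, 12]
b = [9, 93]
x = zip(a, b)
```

zip() returns a zip object

zip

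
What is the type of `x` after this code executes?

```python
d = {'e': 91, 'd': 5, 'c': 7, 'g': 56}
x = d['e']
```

Accessing dict[str, int] with str key returns int

int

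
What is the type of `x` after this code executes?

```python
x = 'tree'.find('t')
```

str.find() returns int index

int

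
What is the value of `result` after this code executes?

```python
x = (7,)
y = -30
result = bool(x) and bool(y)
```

x = (7,); y = -30; result = True

True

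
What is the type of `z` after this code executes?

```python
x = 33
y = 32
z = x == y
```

Equality comparison returns bool

bool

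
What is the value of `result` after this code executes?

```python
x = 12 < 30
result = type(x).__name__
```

x is bool; result = 'bool'

'bool'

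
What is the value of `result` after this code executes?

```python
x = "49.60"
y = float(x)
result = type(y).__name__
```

x is str; y is float; result = 'float'

'float'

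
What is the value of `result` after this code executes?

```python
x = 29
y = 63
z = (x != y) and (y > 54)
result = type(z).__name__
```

x is int; y is int; z is bool; result = 'bool'

'bool'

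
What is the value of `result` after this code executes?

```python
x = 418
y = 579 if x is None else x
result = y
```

x = 418; y = 418; result = 418

418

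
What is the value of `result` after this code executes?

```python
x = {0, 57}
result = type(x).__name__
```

x is set; result = 'set'

'set'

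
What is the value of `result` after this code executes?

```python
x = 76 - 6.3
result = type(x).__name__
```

x is float; result = 'float'

'float'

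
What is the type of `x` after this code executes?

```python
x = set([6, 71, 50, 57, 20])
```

set() constructor returns set

set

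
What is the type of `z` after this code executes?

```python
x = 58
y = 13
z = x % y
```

int % int = int

int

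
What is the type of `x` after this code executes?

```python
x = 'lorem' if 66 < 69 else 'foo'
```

Both branches of conditional are str

str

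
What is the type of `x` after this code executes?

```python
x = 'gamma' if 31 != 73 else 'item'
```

Both branches of conditional are str

str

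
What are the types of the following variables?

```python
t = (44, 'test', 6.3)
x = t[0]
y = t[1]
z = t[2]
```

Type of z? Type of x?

tuple[2] is float; tuple[0] is int

float, int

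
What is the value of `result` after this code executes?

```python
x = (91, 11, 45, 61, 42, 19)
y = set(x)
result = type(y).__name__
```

x is tuple; y is set; result = 'set'

'set'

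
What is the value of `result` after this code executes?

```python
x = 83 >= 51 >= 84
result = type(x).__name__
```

x is bool; result = 'bool'

'bool'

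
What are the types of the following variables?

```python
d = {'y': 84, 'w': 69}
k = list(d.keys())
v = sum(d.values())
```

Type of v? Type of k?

sum of ints is int; list() converts to list

int, list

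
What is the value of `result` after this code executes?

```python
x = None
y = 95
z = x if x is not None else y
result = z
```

x = None; y = 95; z = 95; result = 95

95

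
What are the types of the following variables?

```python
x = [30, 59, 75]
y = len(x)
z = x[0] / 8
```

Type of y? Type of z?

len() returns int; int / int = float

int, float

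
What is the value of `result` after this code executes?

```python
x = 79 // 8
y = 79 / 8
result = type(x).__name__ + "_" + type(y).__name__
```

x is int; y is float; result = 'int_float'

'int_float'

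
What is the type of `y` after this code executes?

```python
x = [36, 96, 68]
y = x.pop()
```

list.pop() returns the popped element

int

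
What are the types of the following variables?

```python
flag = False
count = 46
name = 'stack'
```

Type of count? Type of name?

count is assigned a bare integer (no decimal point), so it is an int; name is assigned a quoted string literal, so it is a str

int, str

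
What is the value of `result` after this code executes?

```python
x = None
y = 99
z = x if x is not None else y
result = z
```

x = None; y = 99; z = 99; result = 99

99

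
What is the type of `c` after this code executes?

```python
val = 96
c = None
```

None has type NoneType

NoneType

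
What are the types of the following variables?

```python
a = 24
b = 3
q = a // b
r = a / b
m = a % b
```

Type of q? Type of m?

// returns int; % of ints returns int

int, int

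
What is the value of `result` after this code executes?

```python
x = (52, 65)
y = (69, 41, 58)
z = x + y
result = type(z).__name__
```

x is tuple; y is tuple; z is tuple; result = 'tuple'

'tuple'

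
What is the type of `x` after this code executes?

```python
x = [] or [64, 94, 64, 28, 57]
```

'or' returns first truthy value (list)

list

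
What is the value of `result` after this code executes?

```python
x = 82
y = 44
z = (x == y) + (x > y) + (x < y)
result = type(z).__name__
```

x is int; y is int; z is int; result = 'int'

'int'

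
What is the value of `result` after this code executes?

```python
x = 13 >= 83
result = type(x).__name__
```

x is bool; result = 'bool'

'bool'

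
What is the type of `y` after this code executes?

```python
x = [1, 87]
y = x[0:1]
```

Slicing a list returns a list

list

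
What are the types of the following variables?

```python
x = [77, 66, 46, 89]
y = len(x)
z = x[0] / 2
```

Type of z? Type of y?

int / int = float; len() returns int

float, int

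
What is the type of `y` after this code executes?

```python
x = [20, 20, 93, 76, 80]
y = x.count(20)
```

list.count() returns int

int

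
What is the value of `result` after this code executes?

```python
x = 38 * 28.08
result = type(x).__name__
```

x is float; result = 'float'

'float'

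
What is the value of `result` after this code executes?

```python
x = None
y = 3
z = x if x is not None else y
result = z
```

x = None; y = 3; z = 3; result = 3

3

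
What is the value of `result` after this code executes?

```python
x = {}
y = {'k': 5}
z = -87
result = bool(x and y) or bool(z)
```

x = {}; y = {'k': 5}; z = -87; result = True

True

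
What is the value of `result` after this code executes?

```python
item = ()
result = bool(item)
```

item = (); result = False

False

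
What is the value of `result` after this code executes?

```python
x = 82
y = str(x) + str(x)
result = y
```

x = 82; y = '8282'; result = '8282'

'8282'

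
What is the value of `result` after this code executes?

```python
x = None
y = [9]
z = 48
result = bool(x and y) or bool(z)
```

x = None; y = [9]; z = 48; result = True

True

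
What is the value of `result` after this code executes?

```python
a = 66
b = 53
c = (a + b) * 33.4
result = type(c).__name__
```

a is int; b is int; c is float; result = 'float'

'float'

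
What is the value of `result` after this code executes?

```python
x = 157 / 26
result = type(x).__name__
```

x is float; result = 'float'

'float'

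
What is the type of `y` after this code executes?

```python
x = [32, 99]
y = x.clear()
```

list.clear() returns None

NoneType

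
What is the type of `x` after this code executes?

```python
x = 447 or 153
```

'or' returns first truthy value (int)

int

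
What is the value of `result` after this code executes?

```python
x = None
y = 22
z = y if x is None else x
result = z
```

x = None; y = 22; z = 22; result = 22

22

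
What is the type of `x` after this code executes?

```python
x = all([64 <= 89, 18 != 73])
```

all() returns bool

bool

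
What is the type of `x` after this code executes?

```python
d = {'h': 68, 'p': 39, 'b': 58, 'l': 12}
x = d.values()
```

.values() returns dict_values view

dict_values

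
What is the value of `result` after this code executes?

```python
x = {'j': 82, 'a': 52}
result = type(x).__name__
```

x is dict; result = 'dict'

'dict'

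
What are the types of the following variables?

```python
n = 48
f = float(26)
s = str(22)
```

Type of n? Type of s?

n is assigned a bare integer (no decimal point), so it is an int; s is assigned the result of calling str(), which returns a str

int, str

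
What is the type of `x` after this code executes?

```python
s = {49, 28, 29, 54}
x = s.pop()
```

Popping from set[int] returns int

int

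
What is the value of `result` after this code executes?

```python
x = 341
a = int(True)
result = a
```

x = 341; a = 1; result = 1

1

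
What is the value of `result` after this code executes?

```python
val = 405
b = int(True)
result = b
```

val = 405; b = 1; result = 1

1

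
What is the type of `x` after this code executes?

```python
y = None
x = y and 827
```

'and' returns first falsy value (None)

NoneType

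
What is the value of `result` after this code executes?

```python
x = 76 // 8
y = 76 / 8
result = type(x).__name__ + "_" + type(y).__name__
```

x is int; y is float; result = 'int_float'

'int_float'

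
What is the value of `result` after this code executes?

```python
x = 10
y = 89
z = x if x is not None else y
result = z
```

x = 10; y = 89; z = 10; result = 10

10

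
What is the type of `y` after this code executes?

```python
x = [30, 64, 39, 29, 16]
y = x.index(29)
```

list.index() returns int

int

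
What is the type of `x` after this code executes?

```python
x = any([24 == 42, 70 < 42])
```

any() returns bool

bool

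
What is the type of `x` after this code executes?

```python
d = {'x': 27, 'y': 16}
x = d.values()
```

.values() returns dict_values view

dict_values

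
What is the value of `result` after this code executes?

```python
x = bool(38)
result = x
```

x = True; result = True

True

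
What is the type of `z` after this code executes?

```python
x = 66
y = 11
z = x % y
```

int % int = int

int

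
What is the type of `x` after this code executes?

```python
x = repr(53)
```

repr() returns str

str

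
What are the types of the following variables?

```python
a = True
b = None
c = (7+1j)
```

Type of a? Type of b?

a is assigned the constant True, which has type bool; b is assigned None, whose type is NoneType

bool, NoneType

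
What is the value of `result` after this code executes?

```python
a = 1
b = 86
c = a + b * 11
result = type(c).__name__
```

a is int; b is int; c is int; result = 'int'

'int'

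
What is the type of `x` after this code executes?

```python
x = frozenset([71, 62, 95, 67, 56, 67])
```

frozenset() returns frozenset

frozenset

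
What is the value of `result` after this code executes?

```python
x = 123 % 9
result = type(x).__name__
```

x is int; result = 'int'

'int'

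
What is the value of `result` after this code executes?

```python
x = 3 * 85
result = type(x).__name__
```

x is int; result = 'int'

'int'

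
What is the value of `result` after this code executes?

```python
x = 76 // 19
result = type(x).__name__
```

x is int; result = 'int'

'int'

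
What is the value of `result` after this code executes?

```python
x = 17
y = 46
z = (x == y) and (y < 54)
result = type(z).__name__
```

x is int; y is int; z is bool; result = 'bool'

'bool'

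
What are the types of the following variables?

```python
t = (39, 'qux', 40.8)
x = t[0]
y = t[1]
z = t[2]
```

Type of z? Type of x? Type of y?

tuple[2] is float; tuple[0] is int; tuple[1] is str

float, int, str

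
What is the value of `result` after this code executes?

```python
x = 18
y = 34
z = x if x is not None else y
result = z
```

x = 18; y = 34; z = 18; result = 18

18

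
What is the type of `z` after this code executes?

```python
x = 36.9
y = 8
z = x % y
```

float % int = float

float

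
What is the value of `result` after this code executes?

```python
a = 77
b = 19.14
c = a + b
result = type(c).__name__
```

a is int; b is float; c is float; result = 'float'

'float'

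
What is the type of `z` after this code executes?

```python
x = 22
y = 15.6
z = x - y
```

int - float = float

float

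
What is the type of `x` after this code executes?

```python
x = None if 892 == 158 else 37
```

892 == 158 is False, so the else branch is taken

int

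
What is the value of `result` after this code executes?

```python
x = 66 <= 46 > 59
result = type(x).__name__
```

x is bool; result = 'bool'

'bool'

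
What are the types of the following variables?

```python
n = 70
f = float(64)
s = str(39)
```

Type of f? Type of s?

f is assigned the result of calling float(), which returns a float; s is assigned the result of calling str(), which returns a str

float, str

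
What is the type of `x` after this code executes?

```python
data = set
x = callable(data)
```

callable() returns bool

bool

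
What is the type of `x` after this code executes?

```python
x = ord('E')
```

ord() returns int (code point)

int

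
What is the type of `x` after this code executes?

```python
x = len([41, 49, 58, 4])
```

len() always returns int

int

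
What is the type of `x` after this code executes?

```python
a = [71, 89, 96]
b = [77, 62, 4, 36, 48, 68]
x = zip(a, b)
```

zip() returns a zip object

zip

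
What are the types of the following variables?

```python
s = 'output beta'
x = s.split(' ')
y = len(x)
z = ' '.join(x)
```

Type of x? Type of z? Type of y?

str.split() returns list; str.join() returns str; len() returns int

list, str, int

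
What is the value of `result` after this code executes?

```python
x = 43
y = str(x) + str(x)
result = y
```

x = 43; y = '4343'; result = '4343'

'4343'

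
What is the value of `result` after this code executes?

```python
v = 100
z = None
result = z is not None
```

v = 100; z = None; result = False

False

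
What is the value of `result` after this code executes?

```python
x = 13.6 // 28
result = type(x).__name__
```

x is float; result = 'float'

'float'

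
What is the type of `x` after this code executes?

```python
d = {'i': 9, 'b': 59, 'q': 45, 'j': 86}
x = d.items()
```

dict.items() returns dict_items view

dict_items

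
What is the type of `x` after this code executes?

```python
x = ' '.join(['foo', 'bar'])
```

str.join() returns str

str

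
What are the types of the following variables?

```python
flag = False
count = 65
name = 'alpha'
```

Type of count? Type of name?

count is assigned a bare integer (no decimal point), so it is an int; name is assigned a quoted string literal, so it is a str

int, str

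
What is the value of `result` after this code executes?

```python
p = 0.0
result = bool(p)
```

p = 0.0; result = False

False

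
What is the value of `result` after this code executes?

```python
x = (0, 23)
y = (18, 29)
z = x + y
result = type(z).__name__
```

x is tuple; y is tuple; z is tuple; result = 'tuple'

'tuple'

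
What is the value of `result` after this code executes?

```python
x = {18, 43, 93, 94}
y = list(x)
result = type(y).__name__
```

x is set; y is list; result = 'list'

'list'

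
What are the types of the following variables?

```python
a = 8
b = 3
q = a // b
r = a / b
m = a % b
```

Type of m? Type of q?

% of ints returns int; // returns int

int, int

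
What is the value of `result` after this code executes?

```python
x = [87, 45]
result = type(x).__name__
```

x is list; result = 'list'

'list'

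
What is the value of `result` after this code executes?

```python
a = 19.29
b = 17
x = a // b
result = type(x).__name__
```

a is float; b is int; x is float; result = 'float'

'float'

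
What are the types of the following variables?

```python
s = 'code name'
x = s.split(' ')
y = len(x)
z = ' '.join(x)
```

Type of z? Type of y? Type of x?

str.join() returns str; len() returns int; str.split() returns list

str, int, list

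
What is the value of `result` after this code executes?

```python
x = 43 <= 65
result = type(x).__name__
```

x is bool; result = 'bool'

'bool'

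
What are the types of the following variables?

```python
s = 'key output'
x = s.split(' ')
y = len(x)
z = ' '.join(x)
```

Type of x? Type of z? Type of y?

str.split() returns list; str.join() returns str; len() returns int

list, str, int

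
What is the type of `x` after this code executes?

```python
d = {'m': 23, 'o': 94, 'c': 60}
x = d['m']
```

Accessing dict[str, int] with str key returns int

int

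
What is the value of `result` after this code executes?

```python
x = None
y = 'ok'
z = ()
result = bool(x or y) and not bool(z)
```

x = None; y = 'ok'; z = (); result = True

True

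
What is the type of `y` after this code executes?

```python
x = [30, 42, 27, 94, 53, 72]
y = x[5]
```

Indexing list[int] returns int

int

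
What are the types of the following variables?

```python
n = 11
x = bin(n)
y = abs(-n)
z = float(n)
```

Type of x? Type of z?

bin() returns str; float() returns float

str, float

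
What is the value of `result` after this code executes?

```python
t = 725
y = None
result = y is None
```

t = 725; y = None; result = True

True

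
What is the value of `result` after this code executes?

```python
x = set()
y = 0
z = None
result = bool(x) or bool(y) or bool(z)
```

x = set(); y = 0; z = None; result = False

False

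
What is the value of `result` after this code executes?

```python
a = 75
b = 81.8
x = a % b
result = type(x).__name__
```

a is int; b is float; x is float; result = 'float'

'float'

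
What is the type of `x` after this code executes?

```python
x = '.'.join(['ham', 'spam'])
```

str.join() returns str

str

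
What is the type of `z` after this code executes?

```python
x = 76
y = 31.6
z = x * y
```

int * float = float

float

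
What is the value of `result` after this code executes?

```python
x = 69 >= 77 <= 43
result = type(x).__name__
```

x is bool; result = 'bool'

'bool'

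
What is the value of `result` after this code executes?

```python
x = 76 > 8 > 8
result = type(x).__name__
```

x is bool; result = 'bool'

'bool'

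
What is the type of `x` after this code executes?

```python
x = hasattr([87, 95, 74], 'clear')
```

hasattr() returns bool

bool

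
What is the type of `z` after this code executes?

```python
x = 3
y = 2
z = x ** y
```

positive int ** positive int = int

int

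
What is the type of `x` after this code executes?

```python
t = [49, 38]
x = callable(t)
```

callable() returns bool

bool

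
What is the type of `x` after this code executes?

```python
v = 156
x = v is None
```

'is' comparison returns bool

bool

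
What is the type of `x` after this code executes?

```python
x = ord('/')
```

ord() returns int (code point)

int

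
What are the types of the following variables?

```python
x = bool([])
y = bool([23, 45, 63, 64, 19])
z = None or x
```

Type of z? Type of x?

None or bool returns the bool; bool() returns bool

bool, bool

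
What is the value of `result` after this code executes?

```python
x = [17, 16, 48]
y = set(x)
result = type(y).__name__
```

x is list; y is set; result = 'set'

'set'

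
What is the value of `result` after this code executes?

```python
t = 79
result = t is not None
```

t = 79; result = True

True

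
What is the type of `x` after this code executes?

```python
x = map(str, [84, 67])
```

map() returns a map object

map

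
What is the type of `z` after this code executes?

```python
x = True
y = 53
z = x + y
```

bool + int = int (bool is subclass of int)

int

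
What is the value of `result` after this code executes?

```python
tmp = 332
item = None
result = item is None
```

tmp = 332; item = None; result = True

True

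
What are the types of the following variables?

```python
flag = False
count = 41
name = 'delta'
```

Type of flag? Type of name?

flag is assigned the constant False, which has type bool; name is assigned a quoted string literal, so it is a str

bool, str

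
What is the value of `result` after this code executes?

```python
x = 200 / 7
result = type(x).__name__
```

x is float; result = 'float'

'float'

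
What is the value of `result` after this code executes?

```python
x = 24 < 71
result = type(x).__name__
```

x is bool; result = 'bool'

'bool'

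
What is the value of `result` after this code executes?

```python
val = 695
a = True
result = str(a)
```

val = 695; a = True; result = 'True'

'True'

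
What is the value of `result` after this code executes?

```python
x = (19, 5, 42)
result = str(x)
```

x = (19, 5, 42); result = '(19, 5, 42)'

'(19, 5, 42)'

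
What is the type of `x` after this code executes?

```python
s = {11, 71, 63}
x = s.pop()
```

Popping from set[int] returns int

int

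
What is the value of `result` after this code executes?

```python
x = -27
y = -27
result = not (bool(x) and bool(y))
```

x = -27; y = -27; result = False

False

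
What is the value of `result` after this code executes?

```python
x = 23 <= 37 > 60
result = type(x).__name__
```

x is bool; result = 'bool'

'bool'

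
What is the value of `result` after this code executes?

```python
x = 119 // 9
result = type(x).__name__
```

x is int; result = 'int'

'int'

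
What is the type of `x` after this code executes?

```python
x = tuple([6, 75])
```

tuple() constructor returns tuple

tuple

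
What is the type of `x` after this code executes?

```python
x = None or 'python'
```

'or' with None returns the other truthy value (str)

str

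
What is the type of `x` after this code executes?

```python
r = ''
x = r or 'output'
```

'or' returns first truthy value (str)

str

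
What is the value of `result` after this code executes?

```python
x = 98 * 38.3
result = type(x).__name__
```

x is float; result = 'float'

'float'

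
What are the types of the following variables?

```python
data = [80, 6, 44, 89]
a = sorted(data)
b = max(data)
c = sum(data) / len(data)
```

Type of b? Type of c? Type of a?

max of ints returns int; int / int = float; sorted() returns list

int, float, list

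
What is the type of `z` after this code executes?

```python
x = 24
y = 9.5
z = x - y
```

int - float = float

float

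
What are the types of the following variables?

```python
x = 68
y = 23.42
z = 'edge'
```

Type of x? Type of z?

x is assigned a bare integer (no decimal point), so it is an int; z is assigned a quoted string literal, so it is a str

int, str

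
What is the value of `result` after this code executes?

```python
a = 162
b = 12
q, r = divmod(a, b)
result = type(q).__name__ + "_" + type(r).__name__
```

a is int; b is int; q is int; r is int; result = 'int_int'

'int_int'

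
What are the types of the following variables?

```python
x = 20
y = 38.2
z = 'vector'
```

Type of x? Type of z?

x is assigned a bare integer (no decimal point), so it is an int; z is assigned a quoted string literal, so it is a str

int, str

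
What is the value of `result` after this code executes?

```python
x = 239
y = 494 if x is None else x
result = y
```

x = 239; y = 239; result = 239

239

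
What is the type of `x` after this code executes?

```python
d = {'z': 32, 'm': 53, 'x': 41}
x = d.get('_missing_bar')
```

dict.get() returns None when key not found

NoneType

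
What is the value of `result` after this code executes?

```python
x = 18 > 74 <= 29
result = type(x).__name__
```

x is bool; result = 'bool'

'bool'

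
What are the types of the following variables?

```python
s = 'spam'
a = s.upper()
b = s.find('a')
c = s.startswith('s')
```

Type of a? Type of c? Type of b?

upper() returns str; startswith() returns bool; find() returns int

str, bool, int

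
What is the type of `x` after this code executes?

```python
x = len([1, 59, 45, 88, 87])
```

len() always returns int

int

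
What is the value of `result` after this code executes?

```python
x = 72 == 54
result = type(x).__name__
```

x is bool; result = 'bool'

'bool'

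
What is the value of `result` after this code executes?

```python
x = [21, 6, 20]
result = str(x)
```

x = [21, 6, 20]; result = '[21, 6, 20]'

'[21, 6, 20]'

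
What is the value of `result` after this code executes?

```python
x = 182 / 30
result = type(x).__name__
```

x is float; result = 'float'

'float'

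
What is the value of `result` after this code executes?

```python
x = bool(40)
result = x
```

x = True; result = True

True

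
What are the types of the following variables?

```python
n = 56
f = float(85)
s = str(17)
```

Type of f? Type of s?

f is assigned the result of calling float(), which returns a float; s is assigned the result of calling str(), which returns a str

float, str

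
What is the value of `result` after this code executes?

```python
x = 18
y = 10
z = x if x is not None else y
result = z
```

x = 18; y = 10; z = 18; result = 18

18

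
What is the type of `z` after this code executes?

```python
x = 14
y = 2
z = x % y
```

int % int = int

int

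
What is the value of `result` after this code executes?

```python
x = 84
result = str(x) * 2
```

x = 84; result = '8484'

'8484'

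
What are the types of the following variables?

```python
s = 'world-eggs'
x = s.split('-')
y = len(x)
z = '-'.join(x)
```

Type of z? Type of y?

str.join() returns str; len() returns int

str, int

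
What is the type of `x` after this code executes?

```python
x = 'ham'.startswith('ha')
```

str.startswith() returns bool

bool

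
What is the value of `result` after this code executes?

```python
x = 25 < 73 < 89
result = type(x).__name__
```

x is bool; result = 'bool'

'bool'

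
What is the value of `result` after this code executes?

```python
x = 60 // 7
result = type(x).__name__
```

x is int; result = 'int'

'int'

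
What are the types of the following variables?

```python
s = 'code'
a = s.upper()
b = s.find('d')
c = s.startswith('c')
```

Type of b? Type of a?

find() returns int; upper() returns str

int, str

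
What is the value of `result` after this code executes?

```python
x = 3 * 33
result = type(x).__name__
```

x is int; result = 'int'

'int'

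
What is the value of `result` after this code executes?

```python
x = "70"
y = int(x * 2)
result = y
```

x = '70'; y = 7070; result = 7070

7070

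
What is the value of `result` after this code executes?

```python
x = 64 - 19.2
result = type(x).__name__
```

x is float; result = 'float'

'float'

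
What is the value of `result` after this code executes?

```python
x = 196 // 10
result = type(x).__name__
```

x is int; result = 'int'

'int'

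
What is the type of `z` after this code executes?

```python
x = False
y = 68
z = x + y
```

bool + int = int (bool is subclass of int)

int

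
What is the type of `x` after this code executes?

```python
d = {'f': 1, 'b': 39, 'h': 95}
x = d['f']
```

Accessing dict[str, int] with str key returns int

int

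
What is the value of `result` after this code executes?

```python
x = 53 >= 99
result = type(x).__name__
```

x is bool; result = 'bool'

'bool'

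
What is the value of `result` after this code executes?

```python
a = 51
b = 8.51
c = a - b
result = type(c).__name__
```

a is int; b is float; c is float; result = 'float'

'float'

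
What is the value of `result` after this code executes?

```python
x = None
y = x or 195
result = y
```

x = None; y = 195; result = 195

195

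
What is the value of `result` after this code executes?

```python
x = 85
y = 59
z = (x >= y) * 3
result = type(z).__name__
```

x is int; y is int; z is int; result = 'int'

'int'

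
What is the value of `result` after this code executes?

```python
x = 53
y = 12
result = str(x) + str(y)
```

x = 53; y = 12; result = '5312'

'5312'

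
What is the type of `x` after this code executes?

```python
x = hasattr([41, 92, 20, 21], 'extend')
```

hasattr() returns bool

bool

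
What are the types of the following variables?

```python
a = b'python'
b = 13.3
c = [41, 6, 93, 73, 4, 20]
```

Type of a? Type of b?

a is assigned a bytes literal (b'...' prefix); b is assigned a number with a decimal point, so it is a float

bytes, float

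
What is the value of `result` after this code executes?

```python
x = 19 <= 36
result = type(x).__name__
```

x is bool; result = 'bool'

'bool'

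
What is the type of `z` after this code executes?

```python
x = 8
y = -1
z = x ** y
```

int ** negative = float

float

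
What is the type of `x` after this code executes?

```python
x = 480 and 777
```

'and' with truthy values returns last operand (int)

int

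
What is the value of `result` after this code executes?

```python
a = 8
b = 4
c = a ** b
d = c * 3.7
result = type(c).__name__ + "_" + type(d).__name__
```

a is int; b is int; c is int; d is float; result = 'int_float'

'int_float'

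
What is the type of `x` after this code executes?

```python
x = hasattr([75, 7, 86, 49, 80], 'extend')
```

hasattr() returns bool

bool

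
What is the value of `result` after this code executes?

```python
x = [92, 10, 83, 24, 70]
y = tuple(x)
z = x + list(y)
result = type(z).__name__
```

x is list; y is tuple; z is list; result = 'list'

'list'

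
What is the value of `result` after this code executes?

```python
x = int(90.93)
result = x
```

x = 90; result = 90

90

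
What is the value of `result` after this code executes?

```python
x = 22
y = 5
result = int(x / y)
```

x = 22; y = 5; result = 4

4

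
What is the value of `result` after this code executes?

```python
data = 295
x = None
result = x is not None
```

data = 295; x = None; result = False

False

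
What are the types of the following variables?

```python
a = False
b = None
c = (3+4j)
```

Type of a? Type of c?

a is assigned the constant False, which has type bool; c is assigned (3+4j), an int plus an imaginary literal (j suffix), which evaluates to complex

bool, complex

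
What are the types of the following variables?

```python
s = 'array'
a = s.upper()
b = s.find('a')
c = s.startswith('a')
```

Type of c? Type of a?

startswith() returns bool; upper() returns str

bool, str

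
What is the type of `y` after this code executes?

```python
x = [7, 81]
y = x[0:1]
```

Slicing a list returns a list

list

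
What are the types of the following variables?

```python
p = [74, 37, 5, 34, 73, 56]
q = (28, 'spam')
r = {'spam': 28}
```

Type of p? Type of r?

p is assigned a list literal (square brackets); r is assigned a dict literal ({key: value})

list, dict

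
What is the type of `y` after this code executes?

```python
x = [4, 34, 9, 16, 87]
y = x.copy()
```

list.copy() returns list

list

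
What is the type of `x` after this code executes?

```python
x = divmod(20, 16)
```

divmod() returns tuple of (quotient, remainder)

tuple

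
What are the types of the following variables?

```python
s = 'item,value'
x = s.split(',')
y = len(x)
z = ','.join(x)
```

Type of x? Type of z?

str.split() returns list; str.join() returns str

list, str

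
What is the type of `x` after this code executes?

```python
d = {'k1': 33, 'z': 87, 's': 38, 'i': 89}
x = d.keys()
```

.keys() returns dict_keys view

dict_keys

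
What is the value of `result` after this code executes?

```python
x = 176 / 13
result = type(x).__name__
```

x is float; result = 'float'

'float'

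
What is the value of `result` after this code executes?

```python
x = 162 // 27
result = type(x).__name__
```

x is int; result = 'int'

'int'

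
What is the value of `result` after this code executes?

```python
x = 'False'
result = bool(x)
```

x = 'False'; result = True

True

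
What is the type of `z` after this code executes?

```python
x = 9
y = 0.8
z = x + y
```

int + float = float

float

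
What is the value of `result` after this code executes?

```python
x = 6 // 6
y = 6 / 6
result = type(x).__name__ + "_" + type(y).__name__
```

x is int; y is float; result = 'int_float'

'int_float'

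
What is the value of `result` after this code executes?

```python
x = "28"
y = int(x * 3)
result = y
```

x = '28'; y = 282828; result = 282828

282828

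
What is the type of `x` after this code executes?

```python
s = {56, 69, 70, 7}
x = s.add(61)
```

set.add() returns None (mutates in place)

NoneType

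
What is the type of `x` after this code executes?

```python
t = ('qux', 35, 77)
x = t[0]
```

Index 0 of tuple is a str literal

str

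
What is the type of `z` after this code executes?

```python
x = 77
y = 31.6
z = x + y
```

int + float = float

float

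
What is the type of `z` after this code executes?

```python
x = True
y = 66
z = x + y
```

bool + int = int (bool is subclass of int)

int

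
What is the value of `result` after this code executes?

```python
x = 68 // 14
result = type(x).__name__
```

x is int; result = 'int'

'int'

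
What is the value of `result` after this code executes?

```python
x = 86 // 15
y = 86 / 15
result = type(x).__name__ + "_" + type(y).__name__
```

x is int; y is float; result = 'int_float'

'int_float'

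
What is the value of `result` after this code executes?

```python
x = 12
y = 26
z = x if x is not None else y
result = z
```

x = 12; y = 26; z = 12; result = 12

12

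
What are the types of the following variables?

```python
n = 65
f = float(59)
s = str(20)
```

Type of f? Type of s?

f is assigned the result of calling float(), which returns a float; s is assigned the result of calling str(), which returns a str

float, str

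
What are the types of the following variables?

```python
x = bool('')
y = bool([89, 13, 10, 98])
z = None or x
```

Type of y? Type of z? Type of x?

bool() returns bool; None or bool returns the bool; bool() returns bool

bool, bool, bool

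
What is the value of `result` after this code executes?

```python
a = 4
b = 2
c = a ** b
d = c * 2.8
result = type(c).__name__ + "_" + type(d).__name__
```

a is int; b is int; c is int; d is float; result = 'int_float'

'int_float'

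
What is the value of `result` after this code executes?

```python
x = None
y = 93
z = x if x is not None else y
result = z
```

x = None; y = 93; z = 93; result = 93

93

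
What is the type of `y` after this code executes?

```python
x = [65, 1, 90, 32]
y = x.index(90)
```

list.index() returns int

int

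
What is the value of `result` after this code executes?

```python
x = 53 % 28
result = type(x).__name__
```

x is int; result = 'int'

'int'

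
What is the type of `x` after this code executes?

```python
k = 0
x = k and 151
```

'and' returns first falsy value (0 is int)

int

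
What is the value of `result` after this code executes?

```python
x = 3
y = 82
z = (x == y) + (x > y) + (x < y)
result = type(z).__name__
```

x is int; y is int; z is int; result = 'int'

'int'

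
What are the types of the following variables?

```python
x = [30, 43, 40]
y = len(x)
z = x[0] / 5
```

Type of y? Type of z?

len() returns int; int / int = float

int, float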